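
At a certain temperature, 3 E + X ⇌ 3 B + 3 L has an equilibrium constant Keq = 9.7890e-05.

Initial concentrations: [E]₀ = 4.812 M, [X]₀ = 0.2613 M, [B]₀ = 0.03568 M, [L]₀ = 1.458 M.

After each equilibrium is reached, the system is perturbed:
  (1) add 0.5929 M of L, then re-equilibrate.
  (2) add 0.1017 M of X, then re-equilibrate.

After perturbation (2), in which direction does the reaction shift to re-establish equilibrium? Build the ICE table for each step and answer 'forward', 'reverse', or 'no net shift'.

Q₀ = 4.8354e-06 vs Keq = 9.7890e-05 ⇒ Q<K, forward
Step 1:
                  E         X         B         L
  Initial     4.812    0.2613   0.03568     1.458
  Change   -0.05477  -0.01826   0.05477   0.05477
  Equil       4.757     0.243   0.09045     1.513
  solve Keq expr → x = 0.01826; check Q = 9.7890e-05
Then add 0.5929 M of L.
Step 2:
                  E         X         B         L
  Initial     4.757     0.243   0.09045     2.106
  Change    0.02369  0.007898  -0.02369  -0.02369
  Equil       4.781    0.2509   0.06675     2.082
  solve Keq expr → x = -0.007898; check Q = 9.7890e-05
Then add 0.1017 M of X.
Step 3:
                  E         X         B         L
  Initial     4.781    0.3526   0.06675     2.082
  Change  -0.007458 -0.002486  0.007458  0.007458
  Equil       4.773    0.3502   0.07421     2.089
  solve Keq expr → x = 0.002486; check Q = 9.7890e-05

Direction: forward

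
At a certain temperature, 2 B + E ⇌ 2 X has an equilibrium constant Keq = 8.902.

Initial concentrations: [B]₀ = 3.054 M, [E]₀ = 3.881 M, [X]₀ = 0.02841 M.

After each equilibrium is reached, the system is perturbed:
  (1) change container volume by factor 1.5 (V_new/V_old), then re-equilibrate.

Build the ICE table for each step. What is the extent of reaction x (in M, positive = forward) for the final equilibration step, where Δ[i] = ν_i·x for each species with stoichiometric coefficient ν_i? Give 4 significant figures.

x = -0.03019 M

Q₀ = 2.2298e-05 vs Keq = 8.902 ⇒ Q<K, forward
Step 1:
                    B           E           X
  init          3.054       3.881     0.02841
  Δ            -2.525      -1.263       2.525
  eq           0.5289       2.618       2.554
  solve Keq expr → x = 1.263; check Q = 8.902
Then change container volume by factor 1.5 (V_new/V_old).
Step 2:
                    B           E           X
  init         0.3526       1.746       1.702
  Δ           0.06037     0.03019    -0.06037
  eq            0.413       1.776       1.642
  solve Keq expr → x = -0.03019; check Q = 8.902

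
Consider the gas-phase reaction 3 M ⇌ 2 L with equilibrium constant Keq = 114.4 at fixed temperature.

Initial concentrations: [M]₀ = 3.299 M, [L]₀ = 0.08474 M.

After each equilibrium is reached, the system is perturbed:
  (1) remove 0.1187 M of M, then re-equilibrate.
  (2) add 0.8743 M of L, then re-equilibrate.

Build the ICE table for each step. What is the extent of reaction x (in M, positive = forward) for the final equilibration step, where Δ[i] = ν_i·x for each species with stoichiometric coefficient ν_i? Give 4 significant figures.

Q₀ = 2.0000e-04 vs Keq = 114.4 ⇒ Q<K, forward
Step 1:
                    M           L
  Initial       3.299     0.08474
  Change       -2.965       1.977
  Equil        0.3337       2.062
  solve Keq expr → x = 0.9884; check Q = 114.4
Then remove 0.1187 M of M.
Step 2:
                    M           L
  Initial       0.215       2.062
  Change       0.1107    -0.07379
  Equil        0.3257       1.988
  solve Keq expr → x = -0.0369; check Q = 114.4
Then add 0.8743 M of L.
Step 3:
                    M           L
  Initial      0.3257       2.862
  Change      0.08414     -0.0561
  Equil        0.4098       2.806
  solve Keq expr → x = -0.02805; check Q = 114.4

x = -0.02805 M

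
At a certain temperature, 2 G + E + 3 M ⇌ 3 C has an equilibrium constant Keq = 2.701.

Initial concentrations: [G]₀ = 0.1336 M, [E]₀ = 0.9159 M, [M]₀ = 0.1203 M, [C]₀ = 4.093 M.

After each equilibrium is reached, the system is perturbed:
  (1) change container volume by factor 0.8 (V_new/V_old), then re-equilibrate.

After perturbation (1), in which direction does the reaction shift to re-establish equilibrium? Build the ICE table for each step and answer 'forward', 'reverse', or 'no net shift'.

Direction: forward

Q₀ = 2.4092e+06 vs Keq = 2.701 ⇒ Q>K, reverse
Step 1:
                  G         E         M         C
  I          0.1336    0.9159    0.1203     4.093
  C          0.9728    0.4864     1.459    -1.459
  E           1.106     1.402     1.579     2.634
  solve Keq expr → x = -0.4864; check Q = 2.701
Then change container volume by factor 0.8 (V_new/V_old).
Step 2:
                  G         E         M         C
  I           1.383     1.753     1.974     3.292
  C         -0.1212  -0.06058   -0.1817    0.1817
  E           1.262     1.692     1.793     3.474
  solve Keq expr → x = 0.06058; check Q = 2.701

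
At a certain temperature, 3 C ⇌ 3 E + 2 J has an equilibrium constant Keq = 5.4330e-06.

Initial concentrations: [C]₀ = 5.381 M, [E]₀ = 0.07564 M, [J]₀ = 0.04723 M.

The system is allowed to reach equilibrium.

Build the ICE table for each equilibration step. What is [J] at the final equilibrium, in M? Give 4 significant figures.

[J]_eq = 0.1842 M

Q₀ = 6.1959e-09 vs Keq = 5.4330e-06 ⇒ Q<K, forward
Step 1:
                   C          E          J
  I            5.381    0.07564    0.04723
  C          -0.2054     0.2054      0.137
  E            5.176     0.2811     0.1842
  solve Keq expr → x = 0.06848; check Q = 5.4330e-06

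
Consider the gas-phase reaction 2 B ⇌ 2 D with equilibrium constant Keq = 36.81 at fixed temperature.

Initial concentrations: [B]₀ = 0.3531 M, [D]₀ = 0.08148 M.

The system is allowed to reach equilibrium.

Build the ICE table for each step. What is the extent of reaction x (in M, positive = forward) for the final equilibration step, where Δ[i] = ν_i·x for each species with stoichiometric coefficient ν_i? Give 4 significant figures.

x = 0.1458 M

Q₀ = 0.05325 vs Keq = 36.81 ⇒ Q<K, forward
Step 1:
                  B         D
  init       0.3531   0.08148
  Δ         -0.2916    0.2916
  eq        0.06149    0.3731
  solve Keq expr → x = 0.1458; check Q = 36.81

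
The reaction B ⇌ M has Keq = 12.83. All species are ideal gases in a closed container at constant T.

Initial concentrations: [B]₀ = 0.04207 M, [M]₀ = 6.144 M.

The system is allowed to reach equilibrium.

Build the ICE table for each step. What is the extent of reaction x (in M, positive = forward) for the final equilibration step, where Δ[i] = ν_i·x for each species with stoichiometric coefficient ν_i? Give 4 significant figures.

Q₀ = 146 vs Keq = 12.83 ⇒ Q>K, reverse
Step 1:
                   B          M
  init       0.04207      6.144
  Δ           0.4052    -0.4052
  eq          0.4473      5.739
  solve Keq expr → x = -0.4052; check Q = 12.83

x = -0.4052 M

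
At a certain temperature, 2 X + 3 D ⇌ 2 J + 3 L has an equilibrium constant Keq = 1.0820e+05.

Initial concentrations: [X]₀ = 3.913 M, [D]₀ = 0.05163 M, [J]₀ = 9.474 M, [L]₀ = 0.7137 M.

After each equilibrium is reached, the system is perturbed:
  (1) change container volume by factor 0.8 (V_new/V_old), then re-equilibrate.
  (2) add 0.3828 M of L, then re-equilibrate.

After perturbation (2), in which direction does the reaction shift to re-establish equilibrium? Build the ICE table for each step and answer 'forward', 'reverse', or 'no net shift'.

Q₀ = 1.5484e+04 vs Keq = 1.0820e+05 ⇒ Q<K, forward
Step 1:
                   X          D          J          L
  I            3.913    0.05163      9.474     0.7137
  C         -0.01575   -0.02362    0.01575    0.02362
  E            3.897    0.02801       9.49     0.7373
  solve Keq expr → x = 0.007875; check Q = 1.0820e+05
Then change container volume by factor 0.8 (V_new/V_old).
Step 2:
                   X          D          J          L
  I            4.872    0.03501      11.86     0.9217
  C                0          0          0          0
  E            4.872    0.03501      11.86     0.9217
  solve Keq expr → x = 0; check Q = 1.0820e+05
Then add 0.3828 M of L.
Step 3:
                   X          D          J          L
  I            4.872    0.03501      11.86      1.304
  C         0.009282    0.01392  -0.009282   -0.01392
  E            4.881    0.04893      11.85      1.291
  solve Keq expr → x = -0.004641; check Q = 1.0820e+05

Direction: reverse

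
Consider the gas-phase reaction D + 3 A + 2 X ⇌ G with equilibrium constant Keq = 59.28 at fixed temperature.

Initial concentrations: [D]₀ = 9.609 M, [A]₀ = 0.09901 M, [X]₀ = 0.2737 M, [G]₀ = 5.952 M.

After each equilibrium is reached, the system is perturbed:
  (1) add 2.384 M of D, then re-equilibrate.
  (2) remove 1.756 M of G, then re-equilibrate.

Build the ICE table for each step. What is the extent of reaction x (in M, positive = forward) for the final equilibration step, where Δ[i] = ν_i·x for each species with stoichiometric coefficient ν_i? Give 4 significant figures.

x = 0.009717 M

Q₀ = 8519 vs Keq = 59.28 ⇒ Q>K, reverse
Step 1:
                  D         A         X         G
  Initial     9.609   0.09901    0.2737     5.952
  Change    0.08957    0.2687    0.1791  -0.08957
  Equil       9.699    0.3677    0.4528     5.862
  solve Keq expr → x = -0.08957; check Q = 59.28
Then add 2.384 M of D.
Step 2:
                  D         A         X         G
  Initial     12.08    0.3677    0.4528     5.862
  Change  -0.006398   -0.0192   -0.0128  0.006398
  Equil       12.08    0.3485      0.44     5.869
  solve Keq expr → x = 0.006398; check Q = 59.28
Then remove 1.756 M of G.
Step 3:
                  D         A         X         G
  Initial     12.08    0.3485      0.44     4.113
  Change  -0.009717  -0.02915  -0.01943  0.009717
  Equil       12.07    0.3194    0.4206     4.123
  solve Keq expr → x = 0.009717; check Q = 59.28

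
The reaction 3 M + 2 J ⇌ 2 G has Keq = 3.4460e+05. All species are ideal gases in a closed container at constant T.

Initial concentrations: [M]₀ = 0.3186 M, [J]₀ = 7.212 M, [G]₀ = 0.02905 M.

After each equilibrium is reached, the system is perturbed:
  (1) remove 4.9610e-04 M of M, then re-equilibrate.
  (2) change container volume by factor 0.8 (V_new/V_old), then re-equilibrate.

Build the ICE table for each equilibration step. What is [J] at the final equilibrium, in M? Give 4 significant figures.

Q₀ = 5.0170e-04 vs Keq = 3.4460e+05 ⇒ Q<K, forward
Step 1:
                  M         J         G
  init       0.3186     7.212   0.02905
  Δ         -0.3171   -0.2114    0.2114
  eq       0.001507     7.001    0.2404
  solve Keq expr → x = 0.1057; check Q = 3.4460e+05
Then remove 4.9610e-04 M of M.
Step 2:
                  M         J         G
  init     0.001011     7.001    0.2404
  Δ       4.9467e-04 3.2978e-04 -3.2978e-04
  eq       0.001506     7.001    0.2401
  solve Keq expr → x = -1.6489e-04; check Q = 3.4460e+05
Then change container volume by factor 0.8 (V_new/V_old).
Step 3:
                  M         J         G
  init     0.001882     8.751    0.3001
  Δ       -3.7556e-04 -2.5037e-04 2.5037e-04
  eq       0.001507     8.751    0.3004
  solve Keq expr → x = 1.2519e-04; check Q = 3.4460e+05

[J]_eq = 8.751 M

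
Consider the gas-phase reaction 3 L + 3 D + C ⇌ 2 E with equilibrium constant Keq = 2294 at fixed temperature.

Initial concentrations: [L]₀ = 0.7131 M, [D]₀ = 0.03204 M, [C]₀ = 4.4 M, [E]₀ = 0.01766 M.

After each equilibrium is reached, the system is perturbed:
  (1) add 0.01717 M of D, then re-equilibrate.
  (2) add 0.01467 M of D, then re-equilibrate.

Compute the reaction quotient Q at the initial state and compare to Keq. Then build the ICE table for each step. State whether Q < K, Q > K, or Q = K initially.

Q₀ = 5.943; Q < K (proceeds forward)

Q₀ = 5.943 vs Keq = 2294 ⇒ Q<K, forward
Step 1:
                  L         D         C         E
  init       0.7131   0.03204       4.4   0.01766
  Δ        -0.02494  -0.02494 -0.008313   0.01663
  eq         0.6882  0.007101     4.392   0.03429
  solve Keq expr → x = 0.008313; check Q = 2294
Then add 0.01717 M of D.
Step 2:
                  L         D         C         E
  init       0.6882   0.02427     4.392   0.03429
  Δ         -0.0156   -0.0156   -0.0052    0.0104
  eq         0.6726  0.008672     4.386   0.04469
  solve Keq expr → x = 0.0052; check Q = 2294
Then add 0.01467 M of D.
Step 3:
                  L         D         C         E
  init       0.6726   0.02334     4.386   0.04469
  Δ        -0.01335  -0.01335 -0.004451  0.008901
  eq         0.6592  0.009991     4.382   0.05359
  solve Keq expr → x = 0.004451; check Q = 2294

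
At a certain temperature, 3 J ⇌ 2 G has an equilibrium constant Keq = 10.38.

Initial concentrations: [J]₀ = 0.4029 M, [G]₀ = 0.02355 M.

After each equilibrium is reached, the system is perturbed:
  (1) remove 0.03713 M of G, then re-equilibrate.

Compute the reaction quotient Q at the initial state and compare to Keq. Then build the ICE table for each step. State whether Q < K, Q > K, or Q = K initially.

Q₀ = 0.00848 vs Keq = 10.38 ⇒ Q<K, forward
Step 1:
                    J           G
  I            0.4029     0.02355
  C           -0.2509      0.1673
  E             0.152      0.1908
  solve Keq expr → x = 0.08365; check Q = 10.38
Then remove 0.03713 M of G.
Step 2:
                    J           G
  I             0.152      0.1537
  C          -0.01483    0.009886
  E            0.1371      0.1636
  solve Keq expr → x = 0.004943; check Q = 10.38

Q₀ = 0.00848; Q < K (proceeds forward)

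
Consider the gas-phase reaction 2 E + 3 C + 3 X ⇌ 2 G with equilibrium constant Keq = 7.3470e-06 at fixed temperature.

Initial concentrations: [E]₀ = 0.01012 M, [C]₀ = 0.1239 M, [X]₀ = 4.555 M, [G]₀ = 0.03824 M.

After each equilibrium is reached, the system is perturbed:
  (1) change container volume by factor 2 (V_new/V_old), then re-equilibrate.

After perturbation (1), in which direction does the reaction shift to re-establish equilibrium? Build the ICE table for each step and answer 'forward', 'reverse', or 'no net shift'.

Direction: reverse

Q₀ = 79.43 vs Keq = 7.3470e-06 ⇒ Q>K, reverse
Step 1:
                  E         C         X         G
  Initial   0.01012    0.1239     4.555   0.03824
  Change    0.03814   0.05721   0.05721  -0.03814
  Equil     0.04826    0.1811     4.612 9.9867e-05
  solve Keq expr → x = -0.01907; check Q = 7.3470e-06
Then change container volume by factor 2 (V_new/V_old).
Step 2:
                  E         C         X         G
  Initial   0.02413   0.09056     2.306 4.9933e-05
  Change  4.3673e-05 6.5510e-05 6.5510e-05 -4.3673e-05
  Equil     0.02417   0.09062     2.306 6.2600e-06
  solve Keq expr → x = -2.1837e-05; check Q = 7.3470e-06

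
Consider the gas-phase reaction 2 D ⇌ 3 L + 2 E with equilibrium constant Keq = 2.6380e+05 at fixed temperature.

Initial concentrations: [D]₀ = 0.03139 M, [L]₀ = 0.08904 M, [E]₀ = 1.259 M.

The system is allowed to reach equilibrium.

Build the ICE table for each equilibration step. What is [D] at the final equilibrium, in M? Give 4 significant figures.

Q₀ = 1.136 vs Keq = 2.6380e+05 ⇒ Q<K, forward
Step 1:
                    D           L           E
  I           0.03139     0.08904       1.259
  C          -0.03126      0.0469     0.03126
  E        1.2591e-04      0.1359        1.29
  solve Keq expr → x = 0.01563; check Q = 2.6380e+05

[D]_eq = 1.2591e-04 M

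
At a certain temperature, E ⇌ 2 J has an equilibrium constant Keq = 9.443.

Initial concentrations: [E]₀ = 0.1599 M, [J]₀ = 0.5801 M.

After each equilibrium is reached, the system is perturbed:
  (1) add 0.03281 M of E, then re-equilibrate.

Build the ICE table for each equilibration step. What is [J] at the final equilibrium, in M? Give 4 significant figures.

[J]_eq = 0.8223 M

Q₀ = 2.105 vs Keq = 9.443 ⇒ Q<K, forward
Step 1:
                  E         J
  init       0.1599    0.5801
  Δ        -0.09658    0.1932
  eq        0.06332    0.7733
  solve Keq expr → x = 0.09658; check Q = 9.443
Then add 0.03281 M of E.
Step 2:
                  E         J
  init      0.09613    0.7733
  Δ        -0.02452   0.04905
  eq        0.07161    0.8223
  solve Keq expr → x = 0.02452; check Q = 9.443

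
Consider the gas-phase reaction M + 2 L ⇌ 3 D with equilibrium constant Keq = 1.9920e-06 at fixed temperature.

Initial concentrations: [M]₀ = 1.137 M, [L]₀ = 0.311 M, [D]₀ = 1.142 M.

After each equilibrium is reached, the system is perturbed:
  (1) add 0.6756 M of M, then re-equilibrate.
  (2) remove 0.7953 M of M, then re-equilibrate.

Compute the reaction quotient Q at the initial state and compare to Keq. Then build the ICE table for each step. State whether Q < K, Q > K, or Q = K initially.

Q₀ = 13.54 vs Keq = 1.9920e-06 ⇒ Q>K, reverse
Step 1:
                   M          L          D
  Initial      1.137      0.311      1.142
  Change      0.3757     0.7513     -1.127
  Equil        1.513      1.062    0.01504
  solve Keq expr → x = -0.3757; check Q = 1.9920e-06
Then add 0.6756 M of M.
Step 2:
                   M          L          D
  Initial      2.188      1.062    0.01504
  Change  -6.5131e-04  -0.001303   0.001954
  Equil        2.188      1.061    0.01699
  solve Keq expr → x = 6.5131e-04; check Q = 1.9920e-06
Then remove 0.7953 M of M.
Step 3:
                   M          L          D
  Initial      1.392      1.061    0.01699
  Change  7.8620e-04   0.001572  -0.002359
  Equil        1.393      1.063    0.01463
  solve Keq expr → x = -7.8620e-04; check Q = 1.9920e-06

Q₀ = 13.54; Q > K (proceeds reverse)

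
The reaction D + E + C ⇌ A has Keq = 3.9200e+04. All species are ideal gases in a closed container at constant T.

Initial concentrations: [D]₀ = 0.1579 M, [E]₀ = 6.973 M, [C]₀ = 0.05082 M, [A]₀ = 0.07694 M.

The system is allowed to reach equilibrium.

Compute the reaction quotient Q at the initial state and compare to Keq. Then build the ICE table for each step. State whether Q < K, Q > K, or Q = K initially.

Q₀ = 1.375; Q < K (proceeds forward)

Q₀ = 1.375 vs Keq = 3.9200e+04 ⇒ Q<K, forward
Step 1:
                   D          E          C          A
  I           0.1579      6.973    0.05082    0.07694
  C         -0.05082   -0.05082   -0.05082    0.05082
  E           0.1071      6.922 4.3967e-06     0.1278
  solve Keq expr → x = 0.05082; check Q = 3.9200e+04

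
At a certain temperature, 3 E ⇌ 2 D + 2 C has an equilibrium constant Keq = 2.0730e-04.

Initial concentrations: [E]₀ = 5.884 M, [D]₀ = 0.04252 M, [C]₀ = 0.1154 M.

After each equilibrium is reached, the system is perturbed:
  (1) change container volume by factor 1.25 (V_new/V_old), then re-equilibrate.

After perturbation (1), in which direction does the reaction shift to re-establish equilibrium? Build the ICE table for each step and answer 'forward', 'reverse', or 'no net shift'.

Q₀ = 1.1819e-07 vs Keq = 2.0730e-04 ⇒ Q<K, forward
Step 1:
                   E          D          C
  Initial      5.884    0.04252     0.1154
  Change     -0.5184     0.3456     0.3456
  Equil        5.366     0.3881      0.461
  solve Keq expr → x = 0.1728; check Q = 2.0730e-04
Then change container volume by factor 1.25 (V_new/V_old).
Step 2:
                   E          D          C
  Initial      4.292     0.3105     0.3688
  Change    -0.02654    0.01769    0.01769
  Equil        4.266     0.3282     0.3865
  solve Keq expr → x = 0.008846; check Q = 2.0730e-04

Direction: forward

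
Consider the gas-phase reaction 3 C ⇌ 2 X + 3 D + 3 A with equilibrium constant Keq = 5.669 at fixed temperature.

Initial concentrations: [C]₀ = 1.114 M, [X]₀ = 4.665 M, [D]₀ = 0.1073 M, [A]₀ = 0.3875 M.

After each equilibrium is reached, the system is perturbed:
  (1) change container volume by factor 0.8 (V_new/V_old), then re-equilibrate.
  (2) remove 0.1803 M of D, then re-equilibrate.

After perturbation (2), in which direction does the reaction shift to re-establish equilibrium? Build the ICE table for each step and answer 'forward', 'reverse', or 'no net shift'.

Q₀ = 0.001132 vs Keq = 5.669 ⇒ Q<K, forward
Step 1:
                    C           X           D           A
  init          1.114       4.665      0.1073      0.3875
  Δ           -0.4203      0.2802      0.4203      0.4203
  eq           0.6937       4.945      0.5276      0.8078
  solve Keq expr → x = 0.1401; check Q = 5.669
Then change container volume by factor 0.8 (V_new/V_old).
Step 2:
                    C           X           D           A
  init         0.8672       6.181      0.6595        1.01
  Δ           0.09669    -0.06446    -0.09669    -0.09669
  eq           0.9638       6.117      0.5628       0.913
  solve Keq expr → x = -0.03223; check Q = 5.669
Then remove 0.1803 M of D.
Step 3:
                    C           X           D           A
  init         0.9638       6.117      0.3825       0.913
  Δ          -0.08455     0.05637     0.08455     0.08455
  eq           0.8793       6.173       0.467      0.9976
  solve Keq expr → x = 0.02818; check Q = 5.669

Direction: forward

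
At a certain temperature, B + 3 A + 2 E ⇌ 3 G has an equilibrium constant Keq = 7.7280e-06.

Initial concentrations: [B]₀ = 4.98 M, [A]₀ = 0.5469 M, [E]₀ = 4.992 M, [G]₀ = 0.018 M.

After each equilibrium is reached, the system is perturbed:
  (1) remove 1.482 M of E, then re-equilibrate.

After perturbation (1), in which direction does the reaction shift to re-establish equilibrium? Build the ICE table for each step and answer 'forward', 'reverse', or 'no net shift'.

Q₀ = 2.8729e-07 vs Keq = 7.7280e-06 ⇒ Q<K, forward
Step 1:
                   B          A          E          G
  init          4.98     0.5469      4.992      0.018
  Δ         -0.01085   -0.03254   -0.02169    0.03254
  eq           4.969     0.5144       4.97    0.05054
  solve Keq expr → x = 0.01085; check Q = 7.7280e-06
Then remove 1.482 M of E.
Step 2:
                   B          A          E          G
  init         4.969     0.5144      3.488    0.05054
  Δ         0.003269   0.009806   0.006537  -0.009806
  eq           4.972     0.5242      3.495    0.04073
  solve Keq expr → x = -0.003269; check Q = 7.7280e-06

Direction: reverse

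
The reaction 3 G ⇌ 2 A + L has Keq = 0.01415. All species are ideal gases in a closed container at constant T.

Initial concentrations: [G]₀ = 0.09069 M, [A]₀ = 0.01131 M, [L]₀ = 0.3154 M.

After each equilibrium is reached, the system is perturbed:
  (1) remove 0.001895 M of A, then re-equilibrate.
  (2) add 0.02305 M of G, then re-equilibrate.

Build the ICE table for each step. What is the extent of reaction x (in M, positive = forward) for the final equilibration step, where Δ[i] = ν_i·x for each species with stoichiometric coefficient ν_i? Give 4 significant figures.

Q₀ = 0.05409 vs Keq = 0.01415 ⇒ Q>K, reverse
Step 1:
                   G          A          L
  I          0.09069    0.01131     0.3154
  C         0.007197  -0.004798  -0.002399
  E          0.09789   0.006512      0.313
  solve Keq expr → x = -0.002399; check Q = 0.01415
Then remove 0.001895 M of A.
Step 2:
                   G          A          L
  I          0.09789   0.004617      0.313
  C        -0.002464   0.001643 8.2125e-04
  E          0.09542   0.006259     0.3138
  solve Keq expr → x = 8.2125e-04; check Q = 0.01415
Then add 0.02305 M of G.
Step 3:
                   G          A          L
  I           0.1185   0.006259     0.3138
  C        -0.003077   0.002051   0.001026
  E           0.1154    0.00831     0.3148
  solve Keq expr → x = 0.001026; check Q = 0.01415

x = 0.001026 M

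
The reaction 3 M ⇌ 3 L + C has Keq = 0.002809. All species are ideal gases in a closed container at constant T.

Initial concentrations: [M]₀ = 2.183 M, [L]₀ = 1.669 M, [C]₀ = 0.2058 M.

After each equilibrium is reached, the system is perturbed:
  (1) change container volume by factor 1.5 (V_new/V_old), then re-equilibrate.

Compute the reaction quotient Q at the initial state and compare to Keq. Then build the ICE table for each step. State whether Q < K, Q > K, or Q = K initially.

Q₀ = 0.09197; Q > K (proceeds reverse)

Q₀ = 0.09197 vs Keq = 0.002809 ⇒ Q>K, reverse
Step 1:
                    M           L           C
  Initial       2.183       1.669      0.2058
  Change       0.5112     -0.5112     -0.1704
  Equil         2.694       1.158      0.0354
  solve Keq expr → x = -0.1704; check Q = 0.002809
Then change container volume by factor 1.5 (V_new/V_old).
Step 2:
                    M           L           C
  Initial       1.796      0.7719      0.0236
  Change     -0.02284     0.02284    0.007613
  Equil         1.773      0.7947     0.03121
  solve Keq expr → x = 0.007613; check Q = 0.002809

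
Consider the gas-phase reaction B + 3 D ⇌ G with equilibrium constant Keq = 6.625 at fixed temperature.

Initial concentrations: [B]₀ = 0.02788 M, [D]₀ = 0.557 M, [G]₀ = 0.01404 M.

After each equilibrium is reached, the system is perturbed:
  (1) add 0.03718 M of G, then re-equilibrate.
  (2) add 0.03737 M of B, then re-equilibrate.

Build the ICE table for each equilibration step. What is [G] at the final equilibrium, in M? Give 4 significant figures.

[G]_eq = 0.05862 M

Q₀ = 2.914 vs Keq = 6.625 ⇒ Q<K, forward
Step 1:
                   B          D          G
  init       0.02788      0.557    0.01404
  Δ         -0.00711   -0.02133    0.00711
  eq         0.02077     0.5357    0.02115
  solve Keq expr → x = 0.00711; check Q = 6.625
Then add 0.03718 M of G.
Step 2:
                   B          D          G
  init       0.02077     0.5357    0.05833
  Δ          0.01397    0.04192   -0.01397
  eq         0.03474     0.5776    0.04436
  solve Keq expr → x = -0.01397; check Q = 6.625
Then add 0.03737 M of B.
Step 3:
                   B          D          G
  init       0.07211     0.5776    0.04436
  Δ         -0.01427    -0.0428    0.01427
  eq         0.05785     0.5348    0.05862
  solve Keq expr → x = 0.01427; check Q = 6.625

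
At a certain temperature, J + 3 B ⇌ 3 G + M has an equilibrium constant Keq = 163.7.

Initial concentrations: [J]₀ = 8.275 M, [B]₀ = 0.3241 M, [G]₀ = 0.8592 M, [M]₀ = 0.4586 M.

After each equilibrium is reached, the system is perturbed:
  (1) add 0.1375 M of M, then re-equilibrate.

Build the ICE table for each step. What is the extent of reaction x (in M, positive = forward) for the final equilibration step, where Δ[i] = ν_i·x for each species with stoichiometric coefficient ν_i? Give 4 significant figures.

x = -0.001946 M

Q₀ = 1.033 vs Keq = 163.7 ⇒ Q<K, forward
Step 1:
                   J          B          G          M
  Initial      8.275     0.3241     0.8592     0.4586
  Change    -0.08092    -0.2428     0.2428    0.08092
  Equil        8.194    0.08134      1.102     0.5395
  solve Keq expr → x = 0.08092; check Q = 163.7
Then add 0.1375 M of M.
Step 2:
                   J          B          G          M
  Initial      8.194    0.08134      1.102      0.677
  Change    0.001946   0.005839  -0.005839  -0.001946
  Equil        8.196    0.08718      1.096     0.6751
  solve Keq expr → x = -0.001946; check Q = 163.7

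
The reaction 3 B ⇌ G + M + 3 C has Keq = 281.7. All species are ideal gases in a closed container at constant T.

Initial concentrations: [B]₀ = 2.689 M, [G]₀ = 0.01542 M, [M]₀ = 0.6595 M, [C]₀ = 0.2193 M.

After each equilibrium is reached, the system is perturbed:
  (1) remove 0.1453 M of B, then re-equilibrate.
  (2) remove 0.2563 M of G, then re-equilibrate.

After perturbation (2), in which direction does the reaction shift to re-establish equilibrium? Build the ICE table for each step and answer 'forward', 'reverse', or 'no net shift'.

Q₀ = 5.5162e-06 vs Keq = 281.7 ⇒ Q<K, forward
Step 1:
                  B         G         M         C
  init        2.689   0.01542    0.6595    0.2193
  Δ          -2.292    0.7641    0.7641     2.292
  eq         0.3967    0.7795     1.424     2.512
  solve Keq expr → x = 0.7641; check Q = 281.7
Then remove 0.1453 M of B.
Step 2:
                  B         G         M         C
  init       0.2514    0.7795     1.424     2.512
  Δ           0.117  -0.03899  -0.03899    -0.117
  eq         0.3684    0.7405     1.385     2.395
  solve Keq expr → x = -0.03899; check Q = 281.7
Then remove 0.2563 M of G.
Step 3:
                  B         G         M         C
  init       0.3684    0.4842     1.385     2.395
  Δ        -0.03942   0.01314   0.01314   0.03942
  eq         0.3289    0.4974     1.398     2.434
  solve Keq expr → x = 0.01314; check Q = 281.7

Direction: forward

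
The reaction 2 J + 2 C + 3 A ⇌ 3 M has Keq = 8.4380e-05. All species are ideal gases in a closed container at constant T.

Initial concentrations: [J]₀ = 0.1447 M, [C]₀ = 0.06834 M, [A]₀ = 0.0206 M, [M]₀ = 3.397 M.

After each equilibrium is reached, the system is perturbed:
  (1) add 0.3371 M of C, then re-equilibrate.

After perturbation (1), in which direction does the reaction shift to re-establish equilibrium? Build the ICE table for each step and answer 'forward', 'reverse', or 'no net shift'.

Q₀ = 4.5856e+10 vs Keq = 8.4380e-05 ⇒ Q>K, reverse
Step 1:
                    J           C           A           M
  Initial      0.1447     0.06834      0.0206       3.397
  Change        2.021       2.021       3.031      -3.031
  Equil         2.165       2.089       3.052      0.3661
  solve Keq expr → x = -1.01; check Q = 8.4380e-05
Then add 0.3371 M of C.
Step 2:
                    J           C           A           M
  Initial       2.165       2.426       3.052      0.3661
  Change     -0.01987    -0.01987    -0.02981     0.02981
  Equil         2.145       2.406       3.022      0.3959
  solve Keq expr → x = 0.009937; check Q = 8.4380e-05

Direction: forward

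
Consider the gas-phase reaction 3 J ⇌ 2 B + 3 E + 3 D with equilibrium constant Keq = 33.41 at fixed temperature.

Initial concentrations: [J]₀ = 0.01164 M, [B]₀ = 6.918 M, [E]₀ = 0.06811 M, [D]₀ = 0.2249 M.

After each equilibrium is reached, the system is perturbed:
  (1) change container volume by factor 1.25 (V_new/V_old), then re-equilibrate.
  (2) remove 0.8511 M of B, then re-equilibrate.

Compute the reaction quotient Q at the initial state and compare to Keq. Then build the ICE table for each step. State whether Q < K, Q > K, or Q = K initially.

Q₀ = 109.1 vs Keq = 33.41 ⇒ Q>K, reverse
Step 1:
                  J         B         E         D
  init      0.01164     6.918   0.06811    0.2249
  Δ        0.004242 -0.002828 -0.004242 -0.004242
  eq        0.01588     6.915   0.06387    0.2207
  solve Keq expr → x = -0.001414; check Q = 33.41
Then change container volume by factor 1.25 (V_new/V_old).
Step 2:
                  J         B         E         D
  init      0.01271     5.532   0.05109    0.1765
  Δ       -0.003221  0.002148  0.003221  0.003221
  eq       0.009484     5.534   0.05432    0.1797
  solve Keq expr → x = 0.001074; check Q = 33.41
Then remove 0.8511 M of B.
Step 3:
                  J         B         E         D
  init     0.009484     4.683   0.05432    0.1797
  Δ       -8.2921e-04 5.5281e-04 8.2921e-04 8.2921e-04
  eq       0.008655     4.684   0.05514    0.1806
  solve Keq expr → x = 2.7640e-04; check Q = 33.41

Q₀ = 109.1; Q > K (proceeds reverse)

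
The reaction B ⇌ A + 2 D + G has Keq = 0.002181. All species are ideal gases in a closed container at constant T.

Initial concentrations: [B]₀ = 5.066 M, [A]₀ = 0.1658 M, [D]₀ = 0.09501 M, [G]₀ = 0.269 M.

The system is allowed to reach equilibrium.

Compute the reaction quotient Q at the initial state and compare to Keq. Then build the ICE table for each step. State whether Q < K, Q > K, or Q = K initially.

Q₀ = 7.9471e-05; Q < K (proceeds forward)

Q₀ = 7.9471e-05 vs Keq = 0.002181 ⇒ Q<K, forward
Step 1:
                   B          A          D          G
  init         5.066     0.1658    0.09501      0.269
  Δ          -0.1122     0.1122     0.2243     0.1122
  eq           4.954      0.278     0.3193     0.3812
  solve Keq expr → x = 0.1122; check Q = 0.002181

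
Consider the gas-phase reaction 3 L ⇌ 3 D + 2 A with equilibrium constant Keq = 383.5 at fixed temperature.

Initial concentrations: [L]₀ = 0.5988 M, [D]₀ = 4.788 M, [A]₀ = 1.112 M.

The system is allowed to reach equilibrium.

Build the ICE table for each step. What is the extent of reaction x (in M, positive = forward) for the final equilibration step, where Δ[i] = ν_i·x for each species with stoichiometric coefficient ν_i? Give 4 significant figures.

x = -0.02534 M

Q₀ = 632.2 vs Keq = 383.5 ⇒ Q>K, reverse
Step 1:
                  L         D         A
  Initial    0.5988     4.788     1.112
  Change    0.07601  -0.07601  -0.05067
  Equil      0.6748     4.712     1.061
  solve Keq expr → x = -0.02534; check Q = 383.5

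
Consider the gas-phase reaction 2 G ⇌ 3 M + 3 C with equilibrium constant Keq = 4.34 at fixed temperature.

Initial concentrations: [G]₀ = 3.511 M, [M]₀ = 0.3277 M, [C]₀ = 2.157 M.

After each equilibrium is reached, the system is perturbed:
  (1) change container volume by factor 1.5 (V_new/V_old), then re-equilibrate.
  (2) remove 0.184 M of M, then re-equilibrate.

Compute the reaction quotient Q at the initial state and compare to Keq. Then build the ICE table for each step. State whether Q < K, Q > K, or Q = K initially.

Q₀ = 0.02865; Q < K (proceeds forward)

Q₀ = 0.02865 vs Keq = 4.34 ⇒ Q<K, forward
Step 1:
                   G          M          C
  Initial      3.511     0.3277      2.157
  Change     -0.5393      0.809      0.809
  Equil        2.972      1.137      2.966
  solve Keq expr → x = 0.2697; check Q = 4.34
Then change container volume by factor 1.5 (V_new/V_old).
Step 2:
                   G          M          C
  Initial      1.981     0.7578      1.977
  Change     -0.1979     0.2969     0.2969
  Equil        1.783      1.055      2.274
  solve Keq expr → x = 0.09896; check Q = 4.34
Then remove 0.184 M of M.
Step 3:
                   G          M          C
  Initial      1.783     0.8707      2.274
  Change    -0.07236     0.1085     0.1085
  Equil        1.711     0.9792      2.383
  solve Keq expr → x = 0.03618; check Q = 4.34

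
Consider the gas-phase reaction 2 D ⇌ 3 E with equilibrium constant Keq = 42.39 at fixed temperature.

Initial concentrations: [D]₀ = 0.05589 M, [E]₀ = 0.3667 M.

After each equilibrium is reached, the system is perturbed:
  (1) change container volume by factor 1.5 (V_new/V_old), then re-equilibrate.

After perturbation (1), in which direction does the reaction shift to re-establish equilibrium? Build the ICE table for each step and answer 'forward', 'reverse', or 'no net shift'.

Direction: forward

Q₀ = 15.79 vs Keq = 42.39 ⇒ Q<K, forward
Step 1:
                    D           E
  Initial     0.05589      0.3667
  Change     -0.01796     0.02694
  Equil       0.03793      0.3936
  solve Keq expr → x = 0.008979; check Q = 42.39
Then change container volume by factor 1.5 (V_new/V_old).
Step 2:
                    D           E
  Initial     0.02529      0.2624
  Change    -0.003939    0.005909
  Equil       0.02135      0.2683
  solve Keq expr → x = 0.00197; check Q = 42.39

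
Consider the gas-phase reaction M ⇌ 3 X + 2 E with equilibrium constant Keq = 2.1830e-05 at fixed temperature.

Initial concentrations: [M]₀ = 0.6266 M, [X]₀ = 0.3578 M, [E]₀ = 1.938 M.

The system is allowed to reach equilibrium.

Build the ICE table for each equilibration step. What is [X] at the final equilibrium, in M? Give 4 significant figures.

Q₀ = 0.2746 vs Keq = 2.1830e-05 ⇒ Q>K, reverse
Step 1:
                   M          X          E
  Initial     0.6266     0.3578      1.938
  Change      0.1134    -0.3401    -0.2268
  Equil         0.74    0.01767      1.711
  solve Keq expr → x = -0.1134; check Q = 2.1830e-05

[X]_eq = 0.01767 M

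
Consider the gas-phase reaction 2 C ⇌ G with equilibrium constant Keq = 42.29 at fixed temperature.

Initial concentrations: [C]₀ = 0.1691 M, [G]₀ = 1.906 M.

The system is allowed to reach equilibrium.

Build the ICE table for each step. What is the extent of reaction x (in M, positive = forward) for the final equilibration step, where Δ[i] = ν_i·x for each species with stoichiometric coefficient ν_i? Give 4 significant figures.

Q₀ = 66.66 vs Keq = 42.29 ⇒ Q>K, reverse
Step 1:
                  C         G
  Initial    0.1691     1.906
  Change    0.04202  -0.02101
  Equil      0.2111     1.885
  solve Keq expr → x = -0.02101; check Q = 42.29

x = -0.02101 M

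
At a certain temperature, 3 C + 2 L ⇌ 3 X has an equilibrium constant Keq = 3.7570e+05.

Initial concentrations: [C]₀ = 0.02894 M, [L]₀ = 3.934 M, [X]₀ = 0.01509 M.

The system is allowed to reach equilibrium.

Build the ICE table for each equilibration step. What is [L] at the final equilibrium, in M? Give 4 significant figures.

Q₀ = 0.00916 vs Keq = 3.7570e+05 ⇒ Q<K, forward
Step 1:
                  C         L         X
  Initial   0.02894     3.934   0.01509
  Change    -0.0287  -0.01913    0.0287
  Equil   2.4429e-04     3.915   0.04379
  solve Keq expr → x = 0.009565; check Q = 3.7570e+05

[L]_eq = 3.915 M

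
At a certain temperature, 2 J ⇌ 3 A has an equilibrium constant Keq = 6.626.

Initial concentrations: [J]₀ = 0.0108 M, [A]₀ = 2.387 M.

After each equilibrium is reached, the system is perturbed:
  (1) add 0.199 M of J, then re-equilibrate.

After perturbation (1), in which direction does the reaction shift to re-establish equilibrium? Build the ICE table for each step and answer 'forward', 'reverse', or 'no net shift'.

Q₀ = 1.1660e+05 vs Keq = 6.626 ⇒ Q>K, reverse
Step 1:
                    J           A
  Initial      0.0108       2.387
  Change       0.6456     -0.9684
  Equil        0.6564       1.419
  solve Keq expr → x = -0.3228; check Q = 6.626
Then add 0.199 M of J.
Step 2:
                    J           A
  Initial      0.8554       1.419
  Change     -0.09627      0.1444
  Equil        0.7591       1.563
  solve Keq expr → x = 0.04813; check Q = 6.626

Direction: forward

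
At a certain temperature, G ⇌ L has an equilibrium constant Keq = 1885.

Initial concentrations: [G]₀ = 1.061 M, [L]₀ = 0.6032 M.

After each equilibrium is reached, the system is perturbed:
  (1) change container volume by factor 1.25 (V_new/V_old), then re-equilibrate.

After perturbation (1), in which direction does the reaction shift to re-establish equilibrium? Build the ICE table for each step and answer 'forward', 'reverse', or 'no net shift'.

Direction: no net shift

Q₀ = 0.5685 vs Keq = 1885 ⇒ Q<K, forward
Step 1:
                    G           L
  I             1.061      0.6032
  C             -1.06        1.06
  E        8.8240e-04       1.663
  solve Keq expr → x = 1.06; check Q = 1885
Then change container volume by factor 1.25 (V_new/V_old).
Step 2:
                    G           L
  I        7.0592e-04       1.331
  C                 0           0
  E        7.0592e-04       1.331
  solve Keq expr → x = 0; check Q = 1885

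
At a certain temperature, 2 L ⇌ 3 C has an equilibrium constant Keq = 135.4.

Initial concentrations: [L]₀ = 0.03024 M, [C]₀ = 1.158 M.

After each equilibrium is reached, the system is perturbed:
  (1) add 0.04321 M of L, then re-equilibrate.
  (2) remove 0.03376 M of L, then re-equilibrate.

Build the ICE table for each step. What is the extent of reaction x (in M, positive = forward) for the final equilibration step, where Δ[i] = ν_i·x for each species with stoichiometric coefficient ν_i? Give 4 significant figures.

Q₀ = 1698 vs Keq = 135.4 ⇒ Q>K, reverse
Step 1:
                    L           C
  I           0.03024       1.158
  C           0.06384    -0.09577
  E           0.09408       1.062
  solve Keq expr → x = -0.03192; check Q = 135.4
Then add 0.04321 M of L.
Step 2:
                    L           C
  I            0.1373       1.062
  C          -0.03595     0.05393
  E            0.1013       1.116
  solve Keq expr → x = 0.01798; check Q = 135.4
Then remove 0.03376 M of L.
Step 3:
                    L           C
  I           0.06758       1.116
  C           0.02808    -0.04212
  E           0.09566       1.074
  solve Keq expr → x = -0.01404; check Q = 135.4

x = -0.01404 M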